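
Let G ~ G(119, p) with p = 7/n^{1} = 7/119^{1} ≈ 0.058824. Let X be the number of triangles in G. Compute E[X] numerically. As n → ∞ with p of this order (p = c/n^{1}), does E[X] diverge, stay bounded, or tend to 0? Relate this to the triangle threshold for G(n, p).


Number of potential triangles: C(119, 3) = 273819.
Each occurs with probability p³ ≈ (0.058824)³ ≈ 2.0354162e-04.
By linearity: E[X] = C(119, 3)·p³ ≈ 273819 · 2.0354162e-04 ≈ 55.73356.
Here α = 1, so p = 7/n is exactly at the triangle threshold p ~ 1/n. Asymptotically E[X] → c³/6 = 7³/6 = 343/6 ≈ 57.16667, a bounded constant. In this regime the triangle count is asymptotically Poisson(c³/6).

E[X] ≈ 55.73356; in regime p = Θ(1/n^{1}) E[X] stays bounded (at the triangle threshold p ~ 1/n).


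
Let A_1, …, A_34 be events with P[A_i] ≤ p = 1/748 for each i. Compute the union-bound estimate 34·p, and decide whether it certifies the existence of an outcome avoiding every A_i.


Union bound: P[∪_{i=1}^{34} A_i] ≤ Σ_i P[A_i] ≤ 34·p = 34·(1/748) = 1/22.
Numerically: 1/22 ≈ 0.04545.
Is 1/22 < 1? YES.
Since P[∪ A_i] ≤ 1/22 < 1, the complement has P[∩ A_i^c] ≥ 1 − 1/22 = 21/22 > 0, so some outcome avoids every A_i.

34·p = 1/22 ≈ 0.04545; existence CERTIFIED by the union bound.


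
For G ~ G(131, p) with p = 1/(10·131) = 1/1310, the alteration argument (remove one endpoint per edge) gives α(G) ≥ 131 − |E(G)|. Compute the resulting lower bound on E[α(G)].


E[|E(G)|] = C(131, 2)·p = 8515 · (1/1310) = 13/2.
E[α(G)] ≥ n − E[|E(G)|] = 131 − 13/2 = 249/2.
Numerically: ≈ 124.5000.
(This is only a lower bound; the true E[α(G)] may be larger.)

E[α(G)] ≥ 249/2 ≈ 124.5000.


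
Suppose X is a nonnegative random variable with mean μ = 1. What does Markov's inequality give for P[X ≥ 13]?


μ = E[X] = 1, a = 13.
Markov: P[X ≥ 13] ≤ μ/a = (1)/13 = 1/13.
Numerically: ≈ 0.077.
(Since a = 13 > μ = 1.000, the bound 1/13 is < 1 and informative.)

P[X ≥ 13] ≤ 1/13 ≈ 0.077.


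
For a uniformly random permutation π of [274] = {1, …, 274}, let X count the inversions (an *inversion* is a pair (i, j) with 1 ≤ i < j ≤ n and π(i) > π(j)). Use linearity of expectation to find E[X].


Write X = Σ X_I over the C(274, 2) = 37401 pairs i < j, with X_I the indicator of one inversion.
There are 37401 indicators.
For each fixed pair i < j, the values π(i) and π(j) are two distinct elements of {1, …, 274} in uniformly random order; by symmetry P[π(i) > π(j)] = 1/2.
By linearity: E[X] = 37401 · (1/2) = C(274, 2) · (1/2) = 37401/2 = 37401/2 ≈ 18700.5000.

E[X] = 37401/2 = 18700.5000.


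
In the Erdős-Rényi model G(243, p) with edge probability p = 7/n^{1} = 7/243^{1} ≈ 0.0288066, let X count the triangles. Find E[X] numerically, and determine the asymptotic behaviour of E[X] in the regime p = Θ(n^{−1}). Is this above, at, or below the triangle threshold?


Number of potential triangles: C(243, 3) = 2362041.
Each occurs with probability p³ ≈ (0.0288066)³ ≈ 2.39042597e-05.
By linearity: E[X] = C(243, 3)·p³ ≈ 2362041 · 2.39042597e-05 ≈ 56.462842.
Here α = 1, so p = 7/n is exactly at the triangle threshold p ~ 1/n. Asymptotically E[X] → c³/6 = 7³/6 = 343/6 ≈ 57.166667, a bounded constant. In this regime the triangle count is asymptotically Poisson(c³/6).

E[X] ≈ 56.462842; in regime p = Θ(1/n^{1}) E[X] stays bounded (at the triangle threshold p ~ 1/n).


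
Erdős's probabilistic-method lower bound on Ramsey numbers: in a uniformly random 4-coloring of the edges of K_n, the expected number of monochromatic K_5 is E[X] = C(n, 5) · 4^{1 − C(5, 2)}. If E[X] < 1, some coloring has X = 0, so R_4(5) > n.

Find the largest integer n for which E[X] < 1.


We need C(n, 5) · 4^{1 − 10} < 1, i.e. C(n, 5) < 4^{10 − 1} = 262144.
Check values of n near the boundary:
  n = 27: C(27, 5) = 80730; 80730 < 262144? YES
  n = 28: C(28, 5) = 98280; 98280 < 262144? YES
  n = 29: C(29, 5) = 118755; 118755 < 262144? YES
  n = 30: C(30, 5) = 142506; 142506 < 262144? YES
  n = 31: C(31, 5) = 169911; 169911 < 262144? YES
  n = 32: C(32, 5) = 201376; 201376 < 262144? YES
  n = 33: C(33, 5) = 237336; 237336 < 262144? YES
  n = 34: C(34, 5) = 278256; 278256 < 262144? NO
The largest n with C(n, 5) < 262144 is n = 33 (where E[X] = 29667/32768 ≈ 0.9053650). Hence R_4(5) > 33, i.e. R_4(5) ≥ 34.

Largest n = 33; hence R_4(5) > 33.


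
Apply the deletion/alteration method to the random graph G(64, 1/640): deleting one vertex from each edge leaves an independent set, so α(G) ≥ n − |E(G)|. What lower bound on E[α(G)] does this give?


E[|E(G)|] = C(64, 2)·p = 2016 · (1/640) = 63/20.
E[α(G)] ≥ n − E[|E(G)|] = 64 − 63/20 = 1217/20.
Numerically: ≈ 60.85000.
(This is only a lower bound; the true E[α(G)] may be larger.)

E[α(G)] ≥ 1217/20 ≈ 60.85000.


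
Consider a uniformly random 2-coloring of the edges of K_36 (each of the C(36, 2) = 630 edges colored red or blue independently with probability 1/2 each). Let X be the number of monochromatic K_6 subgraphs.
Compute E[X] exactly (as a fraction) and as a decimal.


Let X = Σ_S X_S over the C(36, 6) = 1947792 subsets S of size 6, where X_S = 1 if the K_6 on S is monochromatic.
For a fixed S, the K_6 on S has C(6, 2) = 15 edges. P[all 15 edges red] = (1/2)^15, and likewise for blue, so P[monochromatic] = 2·(1/2)^15 = 2^{1 − 15} = 1/16384.
By linearity: E[X] = C(36, 6) · 2^{1 − 15} = 1947792 · 1/16384 = 121737/1024.
Numerically: E[X] ≈ 118.8838.

E[X] = C(36,6)·2^(1−C(6,2)) = 121737/1024 ≈ 118.8838.


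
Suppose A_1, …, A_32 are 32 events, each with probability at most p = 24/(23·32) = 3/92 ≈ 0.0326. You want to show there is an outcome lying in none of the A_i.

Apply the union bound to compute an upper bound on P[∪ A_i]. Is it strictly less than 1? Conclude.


Union bound: P[∪_{i=1}^{32} A_i] ≤ Σ_i P[A_i] ≤ 32·p = 32·(3/92) = 24/23.
Numerically: 24/23 ≈ 1.0435.
Is 24/23 < 1? NO.
Since the bound 24/23 is ≥ 1, the union bound is uninformative here; it does NOT by itself certify existence.

32·p = 24/23 ≈ 1.0435; existence NOT certified by the union bound.


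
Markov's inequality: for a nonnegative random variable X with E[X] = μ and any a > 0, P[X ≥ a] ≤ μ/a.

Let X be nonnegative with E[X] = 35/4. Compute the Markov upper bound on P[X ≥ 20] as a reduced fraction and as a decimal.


μ = E[X] = 35/4, a = 20.
Markov: P[X ≥ 20] ≤ μ/a = (35/4)/20 = 7/16.
Numerically: ≈ 0.43750.
(Since a = 20 > μ = 8.75000, the bound 7/16 is < 1 and informative.)

P[X ≥ 20] ≤ 7/16 ≈ 0.43750.


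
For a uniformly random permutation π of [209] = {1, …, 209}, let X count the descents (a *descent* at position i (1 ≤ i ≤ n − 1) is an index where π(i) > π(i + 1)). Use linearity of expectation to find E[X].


Write X = Σ X_I over i = 1, …, 208, with X_I the indicator of one descent.
There are 208 indicators.
For each fixed i, the pair (π(i), π(i+1)) is a uniformly random ordered pair of distinct values from {1, …, 209}; by symmetry P[π(i) > π(i+1)] = 1/2.
By linearity: E[X] = 208 · (1/2) = (209 − 1) · (1/2) = 104 ≈ 104.00000.

E[X] = 104 = 104.00000.


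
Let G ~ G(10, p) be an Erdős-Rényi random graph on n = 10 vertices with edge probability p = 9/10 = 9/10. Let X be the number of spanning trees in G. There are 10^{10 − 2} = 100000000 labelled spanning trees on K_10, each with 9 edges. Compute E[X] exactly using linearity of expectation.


K_10 has 10^{10 − 2} = 100000000 labelled spanning trees.
For each such spanning tree H, let X_H = 1 if all 9 edges of H are present in G. Then P[X_H = 1] = p^{9} = (9/10)^{9} = 387420489/1000000000.
By linearity: E[X] = Σ_H E[X_H] = 100000000 · p^{9} = 100000000 · 387420489/1000000000 = 387420489/10.
Numerically: E[X] ≈ 3.87e+07.

E[X] = 100000000 · (9/10)^{9} = 387420489/10 ≈ 3.87e+07.


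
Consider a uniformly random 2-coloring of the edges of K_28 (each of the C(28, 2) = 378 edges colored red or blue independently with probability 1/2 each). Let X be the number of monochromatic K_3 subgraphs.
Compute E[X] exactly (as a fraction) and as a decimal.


Let X = Σ_S X_S over the C(28, 3) = 3276 subsets S of size 3, where X_S = 1 if the K_3 on S is monochromatic.
For a fixed S, the K_3 on S has C(3, 2) = 3 edges. P[all 3 edges red] = (1/2)^3, and likewise for blue, so P[monochromatic] = 2·(1/2)^3 = 2^{1 − 3} = 1/4.
Summing: E[X] = C(28, 3) · 2^{1 − 3} = 3276 · 1/4 = 819.
Numerically: E[X] ≈ 819.0000.

E[X] = C(28,3)·2^(1−C(3,2)) = 819 ≈ 819.0000.


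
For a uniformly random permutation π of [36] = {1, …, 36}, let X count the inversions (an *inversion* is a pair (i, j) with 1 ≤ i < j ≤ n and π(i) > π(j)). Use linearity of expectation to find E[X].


Write X = Σ X_I over the C(36, 2) = 630 pairs i < j, with X_I the indicator of one inversion.
There are 630 indicators.
For each fixed pair i < j, the values π(i) and π(j) are two distinct elements of {1, …, 36} in uniformly random order; by symmetry P[π(i) > π(j)] = 1/2.
By linearity: E[X] = 630 · (1/2) = C(36, 2) · (1/2) = 630/2 = 315 ≈ 315.00000.

E[X] = 315 = 315.00000.


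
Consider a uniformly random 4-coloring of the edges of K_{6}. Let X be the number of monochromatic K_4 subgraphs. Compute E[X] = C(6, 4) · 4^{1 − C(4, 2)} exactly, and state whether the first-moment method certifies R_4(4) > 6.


E[X] = C(6, 4) · 4^{1 − 6} = 15 · 4^{−5} = 15/1024.
As a reduced fraction: E[X] = 15/1024 ≈ 0.01465.
Is E[X] < 1? YES.
Since E[X] < 1, there exists a 4-coloring of K_{6} with no monochromatic K_4; hence R_4(4) > 6.

E[X] = 15/1024 ≈ 0.01465; E[X] < 1, so R_4(4) > 6.


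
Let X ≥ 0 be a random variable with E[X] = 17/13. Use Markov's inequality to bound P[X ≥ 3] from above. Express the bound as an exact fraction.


μ = E[X] = 17/13, a = 3.
Markov: P[X ≥ 3] ≤ μ/a = (17/13)/3 = 17/39.
Numerically: ≈ 0.436.
(Since a = 3 > μ = 1.308, the bound 17/39 is < 1 and informative.)

P[X ≥ 3] ≤ 17/39 ≈ 0.436.


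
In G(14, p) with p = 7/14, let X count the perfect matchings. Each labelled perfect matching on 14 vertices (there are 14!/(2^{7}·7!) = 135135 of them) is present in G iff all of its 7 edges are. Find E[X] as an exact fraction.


K_14 has 14!/(2^{7}·7!) = 135135 labelled perfect matchings.
For each such perfect matching H, let X_H = 1 if all 7 edges of H are present in G. Then P[X_H = 1] = p^{7} = (1/2)^{7} = 1/128.
Summing the indicators: E[X] = Σ_H E[X_H] = 135135 · p^{7} = 135135 · 1/128 = 135135/128.
Numerically: E[X] ≈ 1056.

E[X] = 135135 · (1/2)^{7} = 135135/128 ≈ 1056.


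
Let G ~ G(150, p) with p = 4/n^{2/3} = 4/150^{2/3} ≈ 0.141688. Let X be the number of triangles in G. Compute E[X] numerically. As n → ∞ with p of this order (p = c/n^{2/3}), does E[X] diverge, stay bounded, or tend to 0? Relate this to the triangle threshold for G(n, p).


Number of potential triangles: C(150, 3) = 551300.
Each occurs with probability p³ ≈ (0.141688)³ ≈ 2.84444444e-03.
By linearity: E[X] = C(150, 3)·p³ ≈ 551300 · 2.84444444e-03 ≈ 1568.142222.
Since α = 2/3 < 1, p = c/n^{2/3} ≫ 1/n is above the triangle threshold p ~ 1/n. Asymptotically E[X] ~ (c³/6)·n^{3(1−α)} = (4³/6)·n^{1} → ∞; triangles are abundant w.h.p.

E[X] ≈ 1568.142222; in regime p = Θ(1/n^{2/3}) E[X] diverges (above the triangle threshold p ~ 1/n).


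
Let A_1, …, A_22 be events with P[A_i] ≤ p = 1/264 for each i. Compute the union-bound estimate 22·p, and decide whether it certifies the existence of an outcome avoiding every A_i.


Union bound: P[∪_{i=1}^{22} A_i] ≤ Σ_i P[A_i] ≤ 22·p = 22·(1/264) = 1/12.
Numerically: 1/12 ≈ 0.0833333.
Is 1/12 < 1? YES.
Since P[∪ A_i] ≤ 1/12 < 1, the complement has P[∩ A_i^c] ≥ 1 − 1/12 = 11/12 > 0, so some outcome avoids every A_i.

22·p = 1/12 ≈ 0.0833333; existence CERTIFIED by the union bound.


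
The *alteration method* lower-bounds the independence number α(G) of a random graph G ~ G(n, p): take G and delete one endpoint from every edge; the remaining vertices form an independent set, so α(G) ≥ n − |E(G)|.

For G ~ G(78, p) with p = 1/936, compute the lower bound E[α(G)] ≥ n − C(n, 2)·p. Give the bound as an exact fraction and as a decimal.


E[|E(G)|] = C(78, 2)·p = 3003 · (1/936) = 77/24.
E[α(G)] ≥ n − E[|E(G)|] = 78 − 77/24 = 1795/24.
Numerically: ≈ 74.79167.
(This is only a lower bound; the true E[α(G)] may be larger.)

E[α(G)] ≥ 1795/24 ≈ 74.79167.


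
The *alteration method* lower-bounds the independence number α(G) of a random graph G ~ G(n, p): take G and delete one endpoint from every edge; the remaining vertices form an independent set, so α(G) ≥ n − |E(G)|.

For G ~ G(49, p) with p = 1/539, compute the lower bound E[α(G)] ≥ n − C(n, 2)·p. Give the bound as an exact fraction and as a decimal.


E[|E(G)|] = C(49, 2)·p = 1176 · (1/539) = 24/11.
E[α(G)] ≥ n − E[|E(G)|] = 49 − 24/11 = 515/11.
Numerically: ≈ 46.8182.
(This is only a lower bound; the true E[α(G)] may be larger.)

E[α(G)] ≥ 515/11 ≈ 46.8182.


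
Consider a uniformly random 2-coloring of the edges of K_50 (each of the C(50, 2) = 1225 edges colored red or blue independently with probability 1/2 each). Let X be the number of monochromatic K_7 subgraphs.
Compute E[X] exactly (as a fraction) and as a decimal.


Let X = Σ_S X_S over the C(50, 7) = 99884400 subsets S of size 7, where X_S = 1 if the K_7 on S is monochromatic.
For a fixed S, the K_7 on S has C(7, 2) = 21 edges. P[all 21 edges red] = (1/2)^21, and likewise for blue, so P[monochromatic] = 2·(1/2)^21 = 2^{1 − 21} = 1/1048576.
By linearity: E[X] = C(50, 7) · 2^{1 − 21} = 99884400 · 1/1048576 = 6242775/65536.
Numerically: E[X] ≈ 95.25719.

E[X] = C(50,7)·2^(1−C(7,2)) = 6242775/65536 ≈ 95.25719.


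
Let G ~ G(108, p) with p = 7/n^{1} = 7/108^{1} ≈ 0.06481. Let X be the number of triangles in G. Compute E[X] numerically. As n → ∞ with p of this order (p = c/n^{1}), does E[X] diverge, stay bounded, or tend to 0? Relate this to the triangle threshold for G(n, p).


Number of potential triangles: C(108, 3) = 204156.
Each occurs with probability p³ ≈ (0.06481)³ ≈ 2.722845e-04.
By linearity: E[X] = C(108, 3)·p³ ≈ 204156 · 2.722845e-04 ≈ 55.5885.
Here α = 1, so p = 7/n is exactly at the triangle threshold p ~ 1/n. Asymptotically E[X] → c³/6 = 7³/6 = 343/6 ≈ 57.1667, a bounded constant. In this regime the triangle count is asymptotically Poisson(c³/6).

E[X] ≈ 55.5885; in regime p = Θ(1/n^{1}) E[X] stays bounded (at the triangle threshold p ~ 1/n).


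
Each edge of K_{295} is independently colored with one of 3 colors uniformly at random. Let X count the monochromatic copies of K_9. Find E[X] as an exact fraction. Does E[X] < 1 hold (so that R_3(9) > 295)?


E[X] = C(295, 9) · 3^{1 − 36} = 41221140106119260 · 3^{−35} = 41221140106119260/50031545098999707.
As a reduced fraction: E[X] = 41221140106119260/50031545098999707 ≈ 0.823903.
Is E[X] < 1? YES.
Since E[X] < 1, there exists a 3-coloring of K_{295} with no monochromatic K_9; hence R_3(9) > 295.

E[X] = 41221140106119260/50031545098999707 ≈ 0.823903; E[X] < 1, so R_3(9) > 295.


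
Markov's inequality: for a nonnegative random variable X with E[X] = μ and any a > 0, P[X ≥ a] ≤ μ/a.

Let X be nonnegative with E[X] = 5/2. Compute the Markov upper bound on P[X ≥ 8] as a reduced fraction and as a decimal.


μ = E[X] = 5/2, a = 8.
Markov: P[X ≥ 8] ≤ μ/a = (5/2)/8 = 5/16.
Numerically: ≈ 0.312.
(Since a = 8 > μ = 2.500, the bound 5/16 is < 1 and informative.)

P[X ≥ 8] ≤ 5/16 ≈ 0.312.


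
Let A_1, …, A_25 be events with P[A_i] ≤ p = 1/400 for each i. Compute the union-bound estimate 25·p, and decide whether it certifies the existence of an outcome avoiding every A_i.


Union bound: P[∪_{i=1}^{25} A_i] ≤ Σ_i P[A_i] ≤ 25·p = 25·(1/400) = 1/16.
Numerically: 1/16 ≈ 0.06250.
Is 1/16 < 1? YES.
Since P[∪ A_i] ≤ 1/16 < 1, the complement has P[∩ A_i^c] ≥ 1 − 1/16 = 15/16 > 0, so some outcome avoids every A_i.

25·p = 1/16 ≈ 0.06250; existence CERTIFIED by the union bound.


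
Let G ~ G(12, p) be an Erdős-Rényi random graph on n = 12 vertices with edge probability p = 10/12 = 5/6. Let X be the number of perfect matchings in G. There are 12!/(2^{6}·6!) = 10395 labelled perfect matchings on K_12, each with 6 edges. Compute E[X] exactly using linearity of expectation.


K_12 has 12!/(2^{6}·6!) = 10395 labelled perfect matchings.
For each such perfect matching H, let X_H = 1 if all 6 edges of H are present in G. Then P[X_H = 1] = p^{6} = (5/6)^{6} = 15625/46656.
By linearity: E[X] = Σ_H E[X_H] = 10395 · p^{6} = 10395 · 15625/46656 = 6015625/1728.
Numerically: E[X] ≈ 3481.3.

E[X] = 10395 · (5/6)^{6} = 6015625/1728 ≈ 3481.3.


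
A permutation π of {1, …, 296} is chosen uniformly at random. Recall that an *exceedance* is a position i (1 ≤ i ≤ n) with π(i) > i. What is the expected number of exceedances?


Write X = Σ_{i=1}^{296} X_i, where X_i = 1_{π(i) > i}.
For each fixed i, π(i) is uniform over {1, …, 296} (marginal of a uniform permutation), so P[π(i) > i] = (n − i)/n. Summing: Σ_{i=1}^{296} (n − i)/n = (0 + 1 + … + 295)/296 = 296(296 − 1)/(2·296) = (296 − 1)/2.
Hence E[X] = Σ_{i=1}^{296} (296 − i)/296 = 295/2 ≈ 147.50000.

E[X] = 295/2 = 147.50000.


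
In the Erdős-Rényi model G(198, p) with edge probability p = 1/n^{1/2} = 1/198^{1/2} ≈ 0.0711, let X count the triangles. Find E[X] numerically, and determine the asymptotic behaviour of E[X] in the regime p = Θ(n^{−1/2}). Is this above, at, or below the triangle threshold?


Number of potential triangles: C(198, 3) = 1274196.
Each occurs with probability p³ ≈ (0.0711)³ ≈ 3.58924e-04.
By linearity: E[X] = C(198, 3)·p³ ≈ 1274196 · 3.58924e-04 ≈ 457.339.
Since α = 1/2 < 1, p = c/n^{1/2} ≫ 1/n is above the triangle threshold p ~ 1/n. Asymptotically E[X] ~ (c³/6)·n^{3(1−α)} = (1³/6)·n^{1.5} → ∞; triangles are abundant w.h.p.

E[X] ≈ 457.339; in regime p = Θ(1/n^{1/2}) E[X] diverges (above the triangle threshold p ~ 1/n).


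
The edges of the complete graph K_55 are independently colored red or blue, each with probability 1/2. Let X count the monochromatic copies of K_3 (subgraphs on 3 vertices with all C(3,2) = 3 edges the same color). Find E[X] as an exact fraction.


Let X = Σ_S X_S over the C(55, 3) = 26235 subsets S of size 3, where X_S = 1 if the K_3 on S is monochromatic.
For a fixed S, the K_3 on S has C(3, 2) = 3 edges. P[all 3 edges red] = (1/2)^3, and likewise for blue, so P[monochromatic] = 2·(1/2)^3 = 2^{1 − 3} = 1/4.
Summing: E[X] = C(55, 3) · 2^{1 − 3} = 26235 · 1/4 = 26235/4.
Numerically: E[X] ≈ 6558.7500.

E[X] = C(55,3)·2^(1−C(3,2)) = 26235/4 ≈ 6558.7500.


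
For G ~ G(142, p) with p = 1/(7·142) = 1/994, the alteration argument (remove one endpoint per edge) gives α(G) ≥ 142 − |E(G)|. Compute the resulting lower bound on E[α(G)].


E[|E(G)|] = C(142, 2)·p = 10011 · (1/994) = 141/14.
E[α(G)] ≥ n − E[|E(G)|] = 142 − 141/14 = 1847/14.
Numerically: ≈ 131.929.
(This is only a lower bound; the true E[α(G)] may be larger.)

E[α(G)] ≥ 1847/14 ≈ 131.929.


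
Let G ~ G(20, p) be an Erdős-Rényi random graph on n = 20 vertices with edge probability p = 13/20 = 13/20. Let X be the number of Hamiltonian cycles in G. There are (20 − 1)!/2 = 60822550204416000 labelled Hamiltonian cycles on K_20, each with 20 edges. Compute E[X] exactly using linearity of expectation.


K_20 has (20 − 1)!/2 = 60822550204416000 labelled Hamiltonian cycles.
For each such Hamiltonian cycle H, let X_H = 1 if all 20 edges of H are present in G. Then P[X_H = 1] = p^{20} = (13/20)^{20} = 19004963774880799438801/104857600000000000000000000.
By linearity of expectation: E[X] = Σ_H E[X_H] = 60822550204416000 · p^{20} = 60822550204416000 · 19004963774880799438801/104857600000000000000000000 = 282209561360057334695429506990221/25600000000000000000.
Numerically: E[X] ≈ 1.1e+13.

E[X] = 60822550204416000 · (13/20)^{20} = 282209561360057334695429506990221/25600000000000000000 ≈ 1.1e+13.


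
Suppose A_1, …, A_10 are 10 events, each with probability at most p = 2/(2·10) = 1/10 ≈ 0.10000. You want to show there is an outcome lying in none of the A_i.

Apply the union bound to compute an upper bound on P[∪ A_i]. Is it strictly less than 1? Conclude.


Union bound: P[∪_{i=1}^{10} A_i] ≤ Σ_i P[A_i] ≤ 10·p = 10·(1/10) = 1.
Numerically: 1 ≈ 1.00000.
Is 1 < 1? NO.
Since the bound 1 is ≥ 1, the union bound is uninformative here; it does NOT by itself certify existence.

10·p = 1 ≈ 1.00000; existence NOT certified by the union bound.


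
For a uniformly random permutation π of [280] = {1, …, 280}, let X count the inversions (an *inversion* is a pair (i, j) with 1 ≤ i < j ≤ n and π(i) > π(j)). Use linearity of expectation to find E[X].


Write X = Σ X_I over the C(280, 2) = 39060 pairs i < j, with X_I the indicator of one inversion.
There are 39060 indicators.
For each fixed pair i < j, the values π(i) and π(j) are two distinct elements of {1, …, 280} in uniformly random order; by symmetry P[π(i) > π(j)] = 1/2.
By linearity: E[X] = 39060 · (1/2) = C(280, 2) · (1/2) = 39060/2 = 19530 ≈ 19530.000.

E[X] = 19530 = 19530.000.


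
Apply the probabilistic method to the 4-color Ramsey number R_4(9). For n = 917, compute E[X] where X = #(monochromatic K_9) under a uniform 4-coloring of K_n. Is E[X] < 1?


E[X] = C(917, 9) · 4^{1 − 36} = 1214670081818390006810 · 4^{−35} = 1214670081818390006810/1180591620717411303424.
As a reduced fraction: E[X] = 607335040909195003405/590295810358705651712 ≈ 1.0288656.
Is E[X] < 1? NO.
Since E[X] ≥ 1, the first-moment bound is inconclusive at n = 917; it does NOT by itself certify R_4(9) > 917.

E[X] = 607335040909195003405/590295810358705651712 ≈ 1.0288656; E[X] ≥ 1; first-moment method inconclusive here.


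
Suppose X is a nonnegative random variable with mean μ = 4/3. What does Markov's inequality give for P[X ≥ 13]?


μ = E[X] = 4/3, a = 13.
Markov: P[X ≥ 13] ≤ μ/a = (4/3)/13 = 4/39.
Numerically: ≈ 0.10256.
(Since a = 13 > μ = 1.33333, the bound 4/39 is < 1 and informative.)

P[X ≥ 13] ≤ 4/39 ≈ 0.10256.


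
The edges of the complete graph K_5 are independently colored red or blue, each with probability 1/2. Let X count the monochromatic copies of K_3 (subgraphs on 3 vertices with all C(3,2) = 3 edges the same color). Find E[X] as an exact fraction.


Let X = Σ_S X_S over the C(5, 3) = 10 subsets S of size 3, where X_S = 1 if the K_3 on S is monochromatic.
For a fixed S, the K_3 on S has C(3, 2) = 3 edges. P[all 3 edges red] = (1/2)^3, and likewise for blue, so P[monochromatic] = 2·(1/2)^3 = 2^{1 − 3} = 1/4.
By linearity: E[X] = C(5, 3) · 2^{1 − 3} = 10 · 1/4 = 5/2.
Numerically: E[X] ≈ 2.500.

E[X] = C(5,3)·2^(1−C(3,2)) = 5/2 ≈ 2.500.


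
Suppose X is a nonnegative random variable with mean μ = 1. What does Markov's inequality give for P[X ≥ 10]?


μ = E[X] = 1, a = 10.
Markov: P[X ≥ 10] ≤ μ/a = (1)/10 = 1/10.
Numerically: ≈ 0.10000.
(Since a = 10 > μ = 1.00000, the bound 1/10 is < 1 and informative.)

P[X ≥ 10] ≤ 1/10 ≈ 0.10000.


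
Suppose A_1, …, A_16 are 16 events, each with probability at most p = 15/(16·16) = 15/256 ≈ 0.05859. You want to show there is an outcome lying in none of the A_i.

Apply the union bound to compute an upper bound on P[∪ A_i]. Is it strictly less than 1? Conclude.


Union bound: P[∪_{i=1}^{16} A_i] ≤ Σ_i P[A_i] ≤ 16·p = 16·(15/256) = 15/16.
Numerically: 15/16 ≈ 0.93750.
Is 15/16 < 1? YES.
Since P[∪ A_i] ≤ 15/16 < 1, the complement has P[∩ A_i^c] ≥ 1 − 15/16 = 1/16 > 0, so some outcome avoids every A_i.

16·p = 15/16 ≈ 0.93750; existence CERTIFIED by the union bound.


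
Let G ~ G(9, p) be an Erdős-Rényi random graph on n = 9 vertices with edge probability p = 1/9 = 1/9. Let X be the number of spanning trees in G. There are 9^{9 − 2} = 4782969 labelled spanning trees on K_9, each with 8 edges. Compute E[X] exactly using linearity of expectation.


K_9 has 9^{9 − 2} = 4782969 labelled spanning trees.
For each such spanning tree H, let X_H = 1 if all 8 edges of H are present in G. Then P[X_H = 1] = p^{8} = (1/9)^{8} = 1/43046721.
Summing the indicators: E[X] = Σ_H E[X_H] = 4782969 · p^{8} = 4782969 · 1/43046721 = 1/9.
Numerically: E[X] ≈ 0.111.

E[X] = 4782969 · (1/9)^{8} = 1/9 ≈ 0.111.


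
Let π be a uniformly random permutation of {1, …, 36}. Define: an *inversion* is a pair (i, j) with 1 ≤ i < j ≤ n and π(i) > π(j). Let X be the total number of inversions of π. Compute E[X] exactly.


Write X = Σ X_I over the C(36, 2) = 630 pairs i < j, with X_I the indicator of one inversion.
There are 630 indicators.
For each fixed pair i < j, the values π(i) and π(j) are two distinct elements of {1, …, 36} in uniformly random order; by symmetry P[π(i) > π(j)] = 1/2.
By linearity: E[X] = 630 · (1/2) = C(36, 2) · (1/2) = 630/2 = 315 ≈ 315.000000.

E[X] = 315 = 315.000000.


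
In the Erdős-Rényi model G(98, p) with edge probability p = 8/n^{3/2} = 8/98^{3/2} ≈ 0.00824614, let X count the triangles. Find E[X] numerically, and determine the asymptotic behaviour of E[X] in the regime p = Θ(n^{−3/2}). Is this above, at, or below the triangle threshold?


Number of potential triangles: C(98, 3) = 152096.
Each occurs with probability p³ ≈ (0.00824614)³ ≈ 5.60728487e-07.
By linearity: E[X] = C(98, 3)·p³ ≈ 152096 · 5.60728487e-07 ≈ 0.085285.
Since α = 3/2 > 1, p = c/n^{3/2} = o(1/n) is below the triangle threshold p ~ 1/n. Asymptotically E[X] ~ (c³/6)·n^{3(1−α)} = (8³/6)·n^{-1.5} → 0, so by Markov's inequality G has no triangles w.h.p.

E[X] ≈ 0.085285; in regime p = Θ(1/n^{3/2}) E[X] tends to 0 (below the triangle threshold p ~ 1/n).


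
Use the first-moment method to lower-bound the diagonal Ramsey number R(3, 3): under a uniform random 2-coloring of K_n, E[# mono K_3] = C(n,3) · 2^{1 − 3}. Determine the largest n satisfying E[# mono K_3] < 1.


We need C(n, 3) · 2^{1 − 3} < 1, i.e. C(n, 3) < 2^{3 − 1} = 4.
Check values of n near the boundary:
  n = 3: C(3, 3) = 1; 1 < 4? YES
  n = 4: C(4, 3) = 4; 4 < 4? NO
The largest n with C(n, 3) < 4 is n = 3 (where E[X] = 1/4 ≈ 0.2500000). Hence R(3, 3) > 3, i.e. R(3, 3) ≥ 4.

Largest n = 3; hence R(3, 3) > 3.


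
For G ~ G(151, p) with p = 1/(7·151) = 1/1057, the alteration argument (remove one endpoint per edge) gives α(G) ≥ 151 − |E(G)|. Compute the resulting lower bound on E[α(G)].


E[|E(G)|] = C(151, 2)·p = 11325 · (1/1057) = 75/7.
E[α(G)] ≥ n − E[|E(G)|] = 151 − 75/7 = 982/7.
Numerically: ≈ 140.285714.
(This is only a lower bound; the true E[α(G)] may be larger.)

E[α(G)] ≥ 982/7 ≈ 140.285714.


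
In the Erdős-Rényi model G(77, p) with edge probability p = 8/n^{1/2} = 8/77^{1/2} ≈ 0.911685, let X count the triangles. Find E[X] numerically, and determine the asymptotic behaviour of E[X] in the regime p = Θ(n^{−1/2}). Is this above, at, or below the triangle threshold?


Number of potential triangles: C(77, 3) = 73150.
Each occurs with probability p³ ≈ (0.911685)³ ≈ 7.57763833e-01.
By linearity: E[X] = C(77, 3)·p³ ≈ 73150 · 7.57763833e-01 ≈ 55430.424390.
Since α = 1/2 < 1, p = c/n^{1/2} ≫ 1/n is above the triangle threshold p ~ 1/n. Asymptotically E[X] ~ (c³/6)·n^{3(1−α)} = (8³/6)·n^{1.5} → ∞; triangles are abundant w.h.p.

E[X] ≈ 55430.424390; in regime p = Θ(1/n^{1/2}) E[X] diverges (above the triangle threshold p ~ 1/n).


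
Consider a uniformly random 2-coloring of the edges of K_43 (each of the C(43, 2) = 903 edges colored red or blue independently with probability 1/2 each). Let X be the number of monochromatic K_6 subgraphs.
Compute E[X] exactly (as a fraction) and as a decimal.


Let X = Σ_S X_S over the C(43, 6) = 6096454 subsets S of size 6, where X_S = 1 if the K_6 on S is monochromatic.
For a fixed S, the K_6 on S has C(6, 2) = 15 edges. P[all 15 edges red] = (1/2)^15, and likewise for blue, so P[monochromatic] = 2·(1/2)^15 = 2^{1 − 15} = 1/16384.
Summing: E[X] = C(43, 6) · 2^{1 − 15} = 6096454 · 1/16384 = 3048227/8192.
Numerically: E[X] ≈ 372.098.

E[X] = C(43,6)·2^(1−C(6,2)) = 3048227/8192 ≈ 372.098.


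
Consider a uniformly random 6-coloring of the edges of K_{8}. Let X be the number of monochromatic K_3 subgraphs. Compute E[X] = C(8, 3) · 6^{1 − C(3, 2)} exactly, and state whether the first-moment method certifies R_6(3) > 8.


E[X] = C(8, 3) · 6^{1 − 3} = 56 · 6^{−2} = 56/36.
As a reduced fraction: E[X] = 14/9 ≈ 1.55556.
Is E[X] < 1? NO.
Since E[X] ≥ 1, the first-moment bound is inconclusive at n = 8; it does NOT by itself certify R_6(3) > 8.

E[X] = 14/9 ≈ 1.55556; E[X] ≥ 1; first-moment method inconclusive here.


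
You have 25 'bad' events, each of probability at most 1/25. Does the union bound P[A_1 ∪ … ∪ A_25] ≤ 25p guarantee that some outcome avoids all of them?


Union bound: P[∪_{i=1}^{25} A_i] ≤ Σ_i P[A_i] ≤ 25·p = 25·(1/25) = 1.
Numerically: 1 ≈ 1.00000.
Is 1 < 1? NO.
Since the bound 1 is ≥ 1, the union bound is uninformative here; it does NOT by itself certify existence.

25·p = 1 ≈ 1.00000; existence NOT certified by the union bound.


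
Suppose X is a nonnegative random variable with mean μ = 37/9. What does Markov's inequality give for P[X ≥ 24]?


μ = E[X] = 37/9, a = 24.
Markov: P[X ≥ 24] ≤ μ/a = (37/9)/24 = 37/216.
Numerically: ≈ 0.171296.
(Since a = 24 > μ = 4.111111, the bound 37/216 is < 1 and informative.)

P[X ≥ 24] ≤ 37/216 ≈ 0.171296.


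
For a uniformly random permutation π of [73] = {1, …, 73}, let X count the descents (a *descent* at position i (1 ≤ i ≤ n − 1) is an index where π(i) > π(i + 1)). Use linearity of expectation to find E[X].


Write X = Σ X_I over i = 1, …, 72, with X_I the indicator of one descent.
There are 72 indicators.
For each fixed i, the pair (π(i), π(i+1)) is a uniformly random ordered pair of distinct values from {1, …, 73}; by symmetry P[π(i) > π(i+1)] = 1/2.
By linearity: E[X] = 72 · (1/2) = (73 − 1) · (1/2) = 36 ≈ 36.000.

E[X] = 36 = 36.000.


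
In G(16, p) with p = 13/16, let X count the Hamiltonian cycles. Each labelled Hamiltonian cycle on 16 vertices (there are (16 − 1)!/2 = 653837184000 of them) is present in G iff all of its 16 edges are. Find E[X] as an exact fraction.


K_16 has (16 − 1)!/2 = 653837184000 labelled Hamiltonian cycles.
For each such Hamiltonian cycle H, let X_H = 1 if all 16 edges of H are present in G. Then P[X_H = 1] = p^{16} = (13/16)^{16} = 665416609183179841/18446744073709551616.
By linearity of expectation: E[X] = Σ_H E[X_H] = 653837184000 · p^{16} = 653837184000 · 665416609183179841/18446744073709551616 = 424877072202303561918952875/18014398509481984.
Numerically: E[X] ≈ 2.36e+10.

E[X] = 653837184000 · (13/16)^{16} = 424877072202303561918952875/18014398509481984 ≈ 2.36e+10.


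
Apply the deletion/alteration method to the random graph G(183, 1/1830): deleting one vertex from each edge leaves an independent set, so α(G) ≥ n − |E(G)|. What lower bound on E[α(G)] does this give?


E[|E(G)|] = C(183, 2)·p = 16653 · (1/1830) = 91/10.
E[α(G)] ≥ n − E[|E(G)|] = 183 − 91/10 = 1739/10.
Numerically: ≈ 173.900000.
(This is only a lower bound; the true E[α(G)] may be larger.)

E[α(G)] ≥ 1739/10 ≈ 173.900000.


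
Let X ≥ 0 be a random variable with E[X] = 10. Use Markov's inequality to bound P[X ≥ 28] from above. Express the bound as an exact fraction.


μ = E[X] = 10, a = 28.
Markov: P[X ≥ 28] ≤ μ/a = (10)/28 = 5/14.
Numerically: ≈ 0.357.
(Since a = 28 > μ = 10.000, the bound 5/14 is < 1 and informative.)

P[X ≥ 28] ≤ 5/14 ≈ 0.357.


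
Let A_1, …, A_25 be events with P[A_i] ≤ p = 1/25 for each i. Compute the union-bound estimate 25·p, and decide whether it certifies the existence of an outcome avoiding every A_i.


Union bound: P[∪_{i=1}^{25} A_i] ≤ Σ_i P[A_i] ≤ 25·p = 25·(1/25) = 1.
Numerically: 1 ≈ 1.000.
Is 1 < 1? NO.
Since the bound 1 is ≥ 1, the union bound is uninformative here; it does NOT by itself certify existence.

25·p = 1 ≈ 1.000; existence NOT certified by the union bound.


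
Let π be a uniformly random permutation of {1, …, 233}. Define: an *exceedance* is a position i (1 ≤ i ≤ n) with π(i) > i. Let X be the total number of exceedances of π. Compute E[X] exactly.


Write X = Σ_{i=1}^{233} X_i, where X_i = 1_{π(i) > i}.
For each fixed i, π(i) is uniform over {1, …, 233} (marginal of a uniform permutation), so P[π(i) > i] = (n − i)/n. Summing: Σ_{i=1}^{233} (n − i)/n = (0 + 1 + … + 232)/233 = 233(233 − 1)/(2·233) = (233 − 1)/2.
Hence E[X] = Σ_{i=1}^{233} (233 − i)/233 = 116 ≈ 116.000.

E[X] = 116 = 116.000.


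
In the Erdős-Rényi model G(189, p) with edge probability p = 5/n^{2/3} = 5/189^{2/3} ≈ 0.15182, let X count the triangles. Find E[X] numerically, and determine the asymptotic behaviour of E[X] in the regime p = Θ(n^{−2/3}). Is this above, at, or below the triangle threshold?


Number of potential triangles: C(189, 3) = 1107414.
Each occurs with probability p³ ≈ (0.15182)³ ≈ 3.4993421e-03.
By linearity: E[X] = C(189, 3)·p³ ≈ 1107414 · 3.4993421e-03 ≈ 3875.22046.
Since α = 2/3 < 1, p = c/n^{2/3} ≫ 1/n is above the triangle threshold p ~ 1/n. Asymptotically E[X] ~ (c³/6)·n^{3(1−α)} = (5³/6)·n^{1} → ∞; triangles are abundant w.h.p.

E[X] ≈ 3875.22046; in regime p = Θ(1/n^{2/3}) E[X] diverges (above the triangle threshold p ~ 1/n).


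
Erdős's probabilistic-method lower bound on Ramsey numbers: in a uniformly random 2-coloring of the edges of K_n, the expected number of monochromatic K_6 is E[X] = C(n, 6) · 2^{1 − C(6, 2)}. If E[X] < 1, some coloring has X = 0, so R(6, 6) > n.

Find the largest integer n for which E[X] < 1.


We need C(n, 6) · 2^{1 − 15} < 1, i.e. C(n, 6) < 2^{15 − 1} = 16384.
Check values of n near the boundary:
  n = 13: C(13, 6) = 1716; 1716 < 16384? YES
  n = 14: C(14, 6) = 3003; 3003 < 16384? YES
  n = 15: C(15, 6) = 5005; 5005 < 16384? YES
  n = 16: C(16, 6) = 8008; 8008 < 16384? YES
  n = 17: C(17, 6) = 12376; 12376 < 16384? YES
  n = 18: C(18, 6) = 18564; 18564 < 16384? NO
The largest n with C(n, 6) < 16384 is n = 17 (where E[X] = 1547/2048 ≈ 0.755). Hence R(6, 6) > 17, i.e. R(6, 6) ≥ 18.

Largest n = 17; hence R(6, 6) > 17.


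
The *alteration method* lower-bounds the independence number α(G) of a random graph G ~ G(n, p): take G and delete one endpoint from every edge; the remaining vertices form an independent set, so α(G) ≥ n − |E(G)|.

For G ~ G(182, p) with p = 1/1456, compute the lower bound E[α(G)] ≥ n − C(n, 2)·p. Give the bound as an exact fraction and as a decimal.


E[|E(G)|] = C(182, 2)·p = 16471 · (1/1456) = 181/16.
E[α(G)] ≥ n − E[|E(G)|] = 182 − 181/16 = 2731/16.
Numerically: ≈ 170.68750.
(This is only a lower bound; the true E[α(G)] may be larger.)

E[α(G)] ≥ 2731/16 ≈ 170.68750.


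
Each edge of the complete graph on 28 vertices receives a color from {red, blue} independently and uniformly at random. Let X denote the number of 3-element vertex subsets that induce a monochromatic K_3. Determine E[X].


Let X = Σ_S X_S over the C(28, 3) = 3276 subsets S of size 3, where X_S = 1 if the K_3 on S is monochromatic.
For a fixed S, the K_3 on S has C(3, 2) = 3 edges. P[all 3 edges red] = (1/2)^3, and likewise for blue, so P[monochromatic] = 2·(1/2)^3 = 2^{1 − 3} = 1/4.
By linearity of expectation: E[X] = C(28, 3) · 2^{1 − 3} = 3276 · 1/4 = 819.
Numerically: E[X] ≈ 819.0000.

E[X] = C(28,3)·2^(1−C(3,2)) = 819 ≈ 819.0000.


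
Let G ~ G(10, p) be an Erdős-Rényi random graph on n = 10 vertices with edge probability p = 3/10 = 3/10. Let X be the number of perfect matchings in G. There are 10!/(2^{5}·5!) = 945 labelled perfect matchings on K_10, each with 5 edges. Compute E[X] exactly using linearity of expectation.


K_10 has 10!/(2^{5}·5!) = 945 labelled perfect matchings.
For each such perfect matching H, let X_H = 1 if all 5 edges of H are present in G. Then P[X_H = 1] = p^{5} = (3/10)^{5} = 243/100000.
By linearity: E[X] = Σ_H E[X_H] = 945 · p^{5} = 945 · 243/100000 = 45927/20000.
Numerically: E[X] ≈ 2.2963.

E[X] = 945 · (3/10)^{5} = 45927/20000 ≈ 2.2963.


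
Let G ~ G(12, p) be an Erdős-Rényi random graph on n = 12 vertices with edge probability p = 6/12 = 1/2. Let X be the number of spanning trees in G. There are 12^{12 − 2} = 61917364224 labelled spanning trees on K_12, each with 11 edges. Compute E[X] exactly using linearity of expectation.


K_12 has 12^{12 − 2} = 61917364224 labelled spanning trees.
For each such spanning tree H, let X_H = 1 if all 11 edges of H are present in G. Then P[X_H = 1] = p^{11} = (1/2)^{11} = 1/2048.
Summing the indicators: E[X] = Σ_H E[X_H] = 61917364224 · p^{11} = 61917364224 · 1/2048 = 30233088.
Numerically: E[X] ≈ 3.02331e+07.

E[X] = 61917364224 · (1/2)^{11} = 30233088 ≈ 3.02331e+07.


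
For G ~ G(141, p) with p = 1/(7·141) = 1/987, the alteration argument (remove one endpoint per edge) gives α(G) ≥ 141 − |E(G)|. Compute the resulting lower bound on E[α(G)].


E[|E(G)|] = C(141, 2)·p = 9870 · (1/987) = 10.
E[α(G)] ≥ n − E[|E(G)|] = 141 − 10 = 131.
Numerically: ≈ 131.000000.
(This is only a lower bound; the true E[α(G)] may be larger.)

E[α(G)] ≥ 131 ≈ 131.000000.


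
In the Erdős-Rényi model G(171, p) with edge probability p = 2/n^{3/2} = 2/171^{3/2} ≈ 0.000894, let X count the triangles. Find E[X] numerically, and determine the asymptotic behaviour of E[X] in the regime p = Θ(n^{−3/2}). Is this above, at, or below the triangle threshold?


Number of potential triangles: C(171, 3) = 818805.
Each occurs with probability p³ ≈ (0.000894)³ ≈ 7.15496e-10.
By linearity: E[X] = C(171, 3)·p³ ≈ 818805 · 7.15496e-10 ≈ 0.001.
Since α = 3/2 > 1, p = c/n^{3/2} = o(1/n) is below the triangle threshold p ~ 1/n. Asymptotically E[X] ~ (c³/6)·n^{3(1−α)} = (2³/6)·n^{-1.5} → 0, so by Markov's inequality G has no triangles w.h.p.

E[X] ≈ 0.001; in regime p = Θ(1/n^{3/2}) E[X] tends to 0 (below the triangle threshold p ~ 1/n).


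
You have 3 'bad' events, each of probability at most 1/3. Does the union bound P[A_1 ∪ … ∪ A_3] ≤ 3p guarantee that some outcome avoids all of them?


Union bound: P[∪_{i=1}^{3} A_i] ≤ Σ_i P[A_i] ≤ 3·p = 3·(1/3) = 1.
Numerically: 1 ≈ 1.00000.
Is 1 < 1? NO.
Since the bound 1 is ≥ 1, the union bound is uninformative here; it does NOT by itself certify existence.

3·p = 1 ≈ 1.00000; existence NOT certified by the union bound.


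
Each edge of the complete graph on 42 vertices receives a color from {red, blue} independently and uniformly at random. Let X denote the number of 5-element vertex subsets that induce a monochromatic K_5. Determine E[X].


Let X = Σ_S X_S over the C(42, 5) = 850668 subsets S of size 5, where X_S = 1 if the K_5 on S is monochromatic.
For a fixed S, the K_5 on S has C(5, 2) = 10 edges. P[all 10 edges red] = (1/2)^10, and likewise for blue, so P[monochromatic] = 2·(1/2)^10 = 2^{1 − 10} = 1/512.
Summing: E[X] = C(42, 5) · 2^{1 − 10} = 850668 · 1/512 = 212667/128.
Numerically: E[X] ≈ 1661.46094.

E[X] = C(42,5)·2^(1−C(5,2)) = 212667/128 ≈ 1661.46094.


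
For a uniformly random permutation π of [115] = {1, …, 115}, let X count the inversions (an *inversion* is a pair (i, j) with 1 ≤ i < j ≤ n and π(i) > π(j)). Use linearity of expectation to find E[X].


Write X = Σ X_I over the C(115, 2) = 6555 pairs i < j, with X_I the indicator of one inversion.
There are 6555 indicators.
For each fixed pair i < j, the values π(i) and π(j) are two distinct elements of {1, …, 115} in uniformly random order; by symmetry P[π(i) > π(j)] = 1/2.
By linearity: E[X] = 6555 · (1/2) = C(115, 2) · (1/2) = 6555/2 = 6555/2 ≈ 3277.500000.

E[X] = 6555/2 = 3277.500000.
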